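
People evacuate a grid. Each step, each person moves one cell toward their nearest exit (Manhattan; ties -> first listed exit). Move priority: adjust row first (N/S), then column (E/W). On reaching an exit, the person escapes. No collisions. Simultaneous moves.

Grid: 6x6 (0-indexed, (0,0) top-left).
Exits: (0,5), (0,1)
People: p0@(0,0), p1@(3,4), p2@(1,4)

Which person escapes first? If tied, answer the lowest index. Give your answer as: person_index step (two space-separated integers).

Step 1: p0:(0,0)->(0,1)->EXIT | p1:(3,4)->(2,4) | p2:(1,4)->(0,4)
Step 2: p0:escaped | p1:(2,4)->(1,4) | p2:(0,4)->(0,5)->EXIT
Step 3: p0:escaped | p1:(1,4)->(0,4) | p2:escaped
Step 4: p0:escaped | p1:(0,4)->(0,5)->EXIT | p2:escaped
Exit steps: [1, 4, 2]
First to escape: p0 at step 1

Answer: 0 1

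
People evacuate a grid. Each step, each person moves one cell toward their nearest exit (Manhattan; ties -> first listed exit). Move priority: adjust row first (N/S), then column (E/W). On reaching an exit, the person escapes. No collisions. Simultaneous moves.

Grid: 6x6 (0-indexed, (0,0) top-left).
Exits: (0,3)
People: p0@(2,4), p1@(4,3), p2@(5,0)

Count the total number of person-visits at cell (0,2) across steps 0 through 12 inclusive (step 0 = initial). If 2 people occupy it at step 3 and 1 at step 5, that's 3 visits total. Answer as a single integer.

Answer: 1

Derivation:
Step 0: p0@(2,4) p1@(4,3) p2@(5,0) -> at (0,2): 0 [-], cum=0
Step 1: p0@(1,4) p1@(3,3) p2@(4,0) -> at (0,2): 0 [-], cum=0
Step 2: p0@(0,4) p1@(2,3) p2@(3,0) -> at (0,2): 0 [-], cum=0
Step 3: p0@ESC p1@(1,3) p2@(2,0) -> at (0,2): 0 [-], cum=0
Step 4: p0@ESC p1@ESC p2@(1,0) -> at (0,2): 0 [-], cum=0
Step 5: p0@ESC p1@ESC p2@(0,0) -> at (0,2): 0 [-], cum=0
Step 6: p0@ESC p1@ESC p2@(0,1) -> at (0,2): 0 [-], cum=0
Step 7: p0@ESC p1@ESC p2@(0,2) -> at (0,2): 1 [p2], cum=1
Step 8: p0@ESC p1@ESC p2@ESC -> at (0,2): 0 [-], cum=1
Total visits = 1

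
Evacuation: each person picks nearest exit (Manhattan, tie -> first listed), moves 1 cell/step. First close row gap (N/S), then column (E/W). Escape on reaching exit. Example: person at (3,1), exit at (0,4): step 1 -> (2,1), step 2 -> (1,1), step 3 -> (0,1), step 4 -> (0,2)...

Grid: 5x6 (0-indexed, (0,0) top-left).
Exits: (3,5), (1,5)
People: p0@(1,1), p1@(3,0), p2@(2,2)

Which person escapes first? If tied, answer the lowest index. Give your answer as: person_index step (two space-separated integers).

Answer: 0 4

Derivation:
Step 1: p0:(1,1)->(1,2) | p1:(3,0)->(3,1) | p2:(2,2)->(3,2)
Step 2: p0:(1,2)->(1,3) | p1:(3,1)->(3,2) | p2:(3,2)->(3,3)
Step 3: p0:(1,3)->(1,4) | p1:(3,2)->(3,3) | p2:(3,3)->(3,4)
Step 4: p0:(1,4)->(1,5)->EXIT | p1:(3,3)->(3,4) | p2:(3,4)->(3,5)->EXIT
Step 5: p0:escaped | p1:(3,4)->(3,5)->EXIT | p2:escaped
Exit steps: [4, 5, 4]
First to escape: p0 at step 4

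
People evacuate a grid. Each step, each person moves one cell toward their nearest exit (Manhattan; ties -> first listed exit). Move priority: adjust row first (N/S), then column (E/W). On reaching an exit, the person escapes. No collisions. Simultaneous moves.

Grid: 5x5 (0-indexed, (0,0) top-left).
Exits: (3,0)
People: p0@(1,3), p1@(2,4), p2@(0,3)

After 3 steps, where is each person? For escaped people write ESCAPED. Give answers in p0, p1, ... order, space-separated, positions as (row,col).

Step 1: p0:(1,3)->(2,3) | p1:(2,4)->(3,4) | p2:(0,3)->(1,3)
Step 2: p0:(2,3)->(3,3) | p1:(3,4)->(3,3) | p2:(1,3)->(2,3)
Step 3: p0:(3,3)->(3,2) | p1:(3,3)->(3,2) | p2:(2,3)->(3,3)

(3,2) (3,2) (3,3)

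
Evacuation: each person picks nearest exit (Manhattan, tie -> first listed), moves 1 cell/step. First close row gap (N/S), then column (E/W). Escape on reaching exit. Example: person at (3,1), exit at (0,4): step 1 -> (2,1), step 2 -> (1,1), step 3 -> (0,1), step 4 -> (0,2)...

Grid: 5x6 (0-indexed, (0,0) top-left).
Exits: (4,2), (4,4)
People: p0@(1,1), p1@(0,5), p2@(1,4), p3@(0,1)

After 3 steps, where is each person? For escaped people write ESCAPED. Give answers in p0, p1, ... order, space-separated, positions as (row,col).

Step 1: p0:(1,1)->(2,1) | p1:(0,5)->(1,5) | p2:(1,4)->(2,4) | p3:(0,1)->(1,1)
Step 2: p0:(2,1)->(3,1) | p1:(1,5)->(2,5) | p2:(2,4)->(3,4) | p3:(1,1)->(2,1)
Step 3: p0:(3,1)->(4,1) | p1:(2,5)->(3,5) | p2:(3,4)->(4,4)->EXIT | p3:(2,1)->(3,1)

(4,1) (3,5) ESCAPED (3,1)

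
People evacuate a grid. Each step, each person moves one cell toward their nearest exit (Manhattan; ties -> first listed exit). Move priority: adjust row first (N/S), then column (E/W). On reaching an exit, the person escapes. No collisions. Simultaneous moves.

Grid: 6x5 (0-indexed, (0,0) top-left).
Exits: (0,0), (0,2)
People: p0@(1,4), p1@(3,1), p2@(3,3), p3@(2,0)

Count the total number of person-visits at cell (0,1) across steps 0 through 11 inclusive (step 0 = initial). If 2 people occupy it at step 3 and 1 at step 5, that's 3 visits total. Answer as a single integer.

Step 0: p0@(1,4) p1@(3,1) p2@(3,3) p3@(2,0) -> at (0,1): 0 [-], cum=0
Step 1: p0@(0,4) p1@(2,1) p2@(2,3) p3@(1,0) -> at (0,1): 0 [-], cum=0
Step 2: p0@(0,3) p1@(1,1) p2@(1,3) p3@ESC -> at (0,1): 0 [-], cum=0
Step 3: p0@ESC p1@(0,1) p2@(0,3) p3@ESC -> at (0,1): 1 [p1], cum=1
Step 4: p0@ESC p1@ESC p2@ESC p3@ESC -> at (0,1): 0 [-], cum=1
Total visits = 1

Answer: 1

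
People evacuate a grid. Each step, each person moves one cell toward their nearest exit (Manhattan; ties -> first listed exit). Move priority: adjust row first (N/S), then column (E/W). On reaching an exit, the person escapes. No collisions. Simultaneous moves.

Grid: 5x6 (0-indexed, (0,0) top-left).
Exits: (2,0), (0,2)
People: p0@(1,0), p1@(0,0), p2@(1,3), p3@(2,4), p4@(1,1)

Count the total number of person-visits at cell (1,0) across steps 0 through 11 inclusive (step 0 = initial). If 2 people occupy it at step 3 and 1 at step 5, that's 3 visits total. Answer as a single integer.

Step 0: p0@(1,0) p1@(0,0) p2@(1,3) p3@(2,4) p4@(1,1) -> at (1,0): 1 [p0], cum=1
Step 1: p0@ESC p1@(1,0) p2@(0,3) p3@(2,3) p4@(2,1) -> at (1,0): 1 [p1], cum=2
Step 2: p0@ESC p1@ESC p2@ESC p3@(2,2) p4@ESC -> at (1,0): 0 [-], cum=2
Step 3: p0@ESC p1@ESC p2@ESC p3@(2,1) p4@ESC -> at (1,0): 0 [-], cum=2
Step 4: p0@ESC p1@ESC p2@ESC p3@ESC p4@ESC -> at (1,0): 0 [-], cum=2
Total visits = 2

Answer: 2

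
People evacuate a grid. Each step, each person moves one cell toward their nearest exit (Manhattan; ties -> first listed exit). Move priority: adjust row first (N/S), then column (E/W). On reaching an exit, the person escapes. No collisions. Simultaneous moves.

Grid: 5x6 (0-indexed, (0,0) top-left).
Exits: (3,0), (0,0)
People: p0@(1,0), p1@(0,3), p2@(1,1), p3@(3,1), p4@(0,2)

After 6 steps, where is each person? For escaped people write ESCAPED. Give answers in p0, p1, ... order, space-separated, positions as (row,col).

Step 1: p0:(1,0)->(0,0)->EXIT | p1:(0,3)->(0,2) | p2:(1,1)->(0,1) | p3:(3,1)->(3,0)->EXIT | p4:(0,2)->(0,1)
Step 2: p0:escaped | p1:(0,2)->(0,1) | p2:(0,1)->(0,0)->EXIT | p3:escaped | p4:(0,1)->(0,0)->EXIT
Step 3: p0:escaped | p1:(0,1)->(0,0)->EXIT | p2:escaped | p3:escaped | p4:escaped

ESCAPED ESCAPED ESCAPED ESCAPED ESCAPED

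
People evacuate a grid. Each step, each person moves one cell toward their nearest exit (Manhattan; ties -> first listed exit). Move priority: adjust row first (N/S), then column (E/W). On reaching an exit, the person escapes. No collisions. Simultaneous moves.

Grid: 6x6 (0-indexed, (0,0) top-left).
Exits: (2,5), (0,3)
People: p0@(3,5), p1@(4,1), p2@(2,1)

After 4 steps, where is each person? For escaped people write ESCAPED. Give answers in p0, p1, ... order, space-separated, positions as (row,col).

Step 1: p0:(3,5)->(2,5)->EXIT | p1:(4,1)->(3,1) | p2:(2,1)->(2,2)
Step 2: p0:escaped | p1:(3,1)->(2,1) | p2:(2,2)->(2,3)
Step 3: p0:escaped | p1:(2,1)->(2,2) | p2:(2,3)->(2,4)
Step 4: p0:escaped | p1:(2,2)->(2,3) | p2:(2,4)->(2,5)->EXIT

ESCAPED (2,3) ESCAPED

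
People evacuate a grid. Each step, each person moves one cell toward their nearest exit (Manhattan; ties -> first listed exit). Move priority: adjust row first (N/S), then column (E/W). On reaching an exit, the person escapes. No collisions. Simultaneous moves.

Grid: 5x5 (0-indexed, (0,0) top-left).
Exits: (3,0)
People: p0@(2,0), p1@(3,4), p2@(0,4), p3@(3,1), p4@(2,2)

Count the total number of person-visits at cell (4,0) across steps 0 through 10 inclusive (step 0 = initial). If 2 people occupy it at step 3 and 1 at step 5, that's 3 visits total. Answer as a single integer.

Answer: 0

Derivation:
Step 0: p0@(2,0) p1@(3,4) p2@(0,4) p3@(3,1) p4@(2,2) -> at (4,0): 0 [-], cum=0
Step 1: p0@ESC p1@(3,3) p2@(1,4) p3@ESC p4@(3,2) -> at (4,0): 0 [-], cum=0
Step 2: p0@ESC p1@(3,2) p2@(2,4) p3@ESC p4@(3,1) -> at (4,0): 0 [-], cum=0
Step 3: p0@ESC p1@(3,1) p2@(3,4) p3@ESC p4@ESC -> at (4,0): 0 [-], cum=0
Step 4: p0@ESC p1@ESC p2@(3,3) p3@ESC p4@ESC -> at (4,0): 0 [-], cum=0
Step 5: p0@ESC p1@ESC p2@(3,2) p3@ESC p4@ESC -> at (4,0): 0 [-], cum=0
Step 6: p0@ESC p1@ESC p2@(3,1) p3@ESC p4@ESC -> at (4,0): 0 [-], cum=0
Step 7: p0@ESC p1@ESC p2@ESC p3@ESC p4@ESC -> at (4,0): 0 [-], cum=0
Total visits = 0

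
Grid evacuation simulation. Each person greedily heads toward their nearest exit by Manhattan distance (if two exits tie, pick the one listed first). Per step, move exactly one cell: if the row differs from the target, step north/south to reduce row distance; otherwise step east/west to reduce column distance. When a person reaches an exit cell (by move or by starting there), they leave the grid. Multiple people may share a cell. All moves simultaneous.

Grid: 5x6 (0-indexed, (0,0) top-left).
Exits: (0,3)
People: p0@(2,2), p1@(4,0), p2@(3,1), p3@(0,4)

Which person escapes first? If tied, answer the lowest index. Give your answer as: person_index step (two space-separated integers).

Step 1: p0:(2,2)->(1,2) | p1:(4,0)->(3,0) | p2:(3,1)->(2,1) | p3:(0,4)->(0,3)->EXIT
Step 2: p0:(1,2)->(0,2) | p1:(3,0)->(2,0) | p2:(2,1)->(1,1) | p3:escaped
Step 3: p0:(0,2)->(0,3)->EXIT | p1:(2,0)->(1,0) | p2:(1,1)->(0,1) | p3:escaped
Step 4: p0:escaped | p1:(1,0)->(0,0) | p2:(0,1)->(0,2) | p3:escaped
Step 5: p0:escaped | p1:(0,0)->(0,1) | p2:(0,2)->(0,3)->EXIT | p3:escaped
Step 6: p0:escaped | p1:(0,1)->(0,2) | p2:escaped | p3:escaped
Step 7: p0:escaped | p1:(0,2)->(0,3)->EXIT | p2:escaped | p3:escaped
Exit steps: [3, 7, 5, 1]
First to escape: p3 at step 1

Answer: 3 1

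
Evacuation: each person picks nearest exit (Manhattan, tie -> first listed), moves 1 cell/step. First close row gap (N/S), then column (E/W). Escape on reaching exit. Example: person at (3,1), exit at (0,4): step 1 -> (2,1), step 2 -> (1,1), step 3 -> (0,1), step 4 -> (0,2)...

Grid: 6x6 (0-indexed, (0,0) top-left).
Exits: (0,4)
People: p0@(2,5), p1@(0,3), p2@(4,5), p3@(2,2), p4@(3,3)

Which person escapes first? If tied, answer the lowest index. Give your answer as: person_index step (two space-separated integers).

Answer: 1 1

Derivation:
Step 1: p0:(2,5)->(1,5) | p1:(0,3)->(0,4)->EXIT | p2:(4,5)->(3,5) | p3:(2,2)->(1,2) | p4:(3,3)->(2,3)
Step 2: p0:(1,5)->(0,5) | p1:escaped | p2:(3,5)->(2,5) | p3:(1,2)->(0,2) | p4:(2,3)->(1,3)
Step 3: p0:(0,5)->(0,4)->EXIT | p1:escaped | p2:(2,5)->(1,5) | p3:(0,2)->(0,3) | p4:(1,3)->(0,3)
Step 4: p0:escaped | p1:escaped | p2:(1,5)->(0,5) | p3:(0,3)->(0,4)->EXIT | p4:(0,3)->(0,4)->EXIT
Step 5: p0:escaped | p1:escaped | p2:(0,5)->(0,4)->EXIT | p3:escaped | p4:escaped
Exit steps: [3, 1, 5, 4, 4]
First to escape: p1 at step 1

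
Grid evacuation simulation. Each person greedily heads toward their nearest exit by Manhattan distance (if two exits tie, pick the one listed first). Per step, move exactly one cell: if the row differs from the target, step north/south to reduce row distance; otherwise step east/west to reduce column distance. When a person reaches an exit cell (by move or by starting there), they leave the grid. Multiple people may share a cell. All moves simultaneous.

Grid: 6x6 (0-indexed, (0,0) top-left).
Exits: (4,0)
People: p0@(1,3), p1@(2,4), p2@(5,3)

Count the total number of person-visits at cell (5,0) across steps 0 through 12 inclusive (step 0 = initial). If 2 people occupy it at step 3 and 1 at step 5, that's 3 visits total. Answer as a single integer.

Step 0: p0@(1,3) p1@(2,4) p2@(5,3) -> at (5,0): 0 [-], cum=0
Step 1: p0@(2,3) p1@(3,4) p2@(4,3) -> at (5,0): 0 [-], cum=0
Step 2: p0@(3,3) p1@(4,4) p2@(4,2) -> at (5,0): 0 [-], cum=0
Step 3: p0@(4,3) p1@(4,3) p2@(4,1) -> at (5,0): 0 [-], cum=0
Step 4: p0@(4,2) p1@(4,2) p2@ESC -> at (5,0): 0 [-], cum=0
Step 5: p0@(4,1) p1@(4,1) p2@ESC -> at (5,0): 0 [-], cum=0
Step 6: p0@ESC p1@ESC p2@ESC -> at (5,0): 0 [-], cum=0
Total visits = 0

Answer: 0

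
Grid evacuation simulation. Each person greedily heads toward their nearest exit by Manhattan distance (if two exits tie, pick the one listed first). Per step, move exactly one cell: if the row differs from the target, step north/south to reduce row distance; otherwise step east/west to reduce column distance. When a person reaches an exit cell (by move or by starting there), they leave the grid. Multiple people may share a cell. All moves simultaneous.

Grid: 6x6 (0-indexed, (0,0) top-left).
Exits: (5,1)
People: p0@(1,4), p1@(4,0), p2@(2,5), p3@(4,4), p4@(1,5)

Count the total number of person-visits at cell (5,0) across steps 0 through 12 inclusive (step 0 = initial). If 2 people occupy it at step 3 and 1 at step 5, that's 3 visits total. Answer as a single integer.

Answer: 1

Derivation:
Step 0: p0@(1,4) p1@(4,0) p2@(2,5) p3@(4,4) p4@(1,5) -> at (5,0): 0 [-], cum=0
Step 1: p0@(2,4) p1@(5,0) p2@(3,5) p3@(5,4) p4@(2,5) -> at (5,0): 1 [p1], cum=1
Step 2: p0@(3,4) p1@ESC p2@(4,5) p3@(5,3) p4@(3,5) -> at (5,0): 0 [-], cum=1
Step 3: p0@(4,4) p1@ESC p2@(5,5) p3@(5,2) p4@(4,5) -> at (5,0): 0 [-], cum=1
Step 4: p0@(5,4) p1@ESC p2@(5,4) p3@ESC p4@(5,5) -> at (5,0): 0 [-], cum=1
Step 5: p0@(5,3) p1@ESC p2@(5,3) p3@ESC p4@(5,4) -> at (5,0): 0 [-], cum=1
Step 6: p0@(5,2) p1@ESC p2@(5,2) p3@ESC p4@(5,3) -> at (5,0): 0 [-], cum=1
Step 7: p0@ESC p1@ESC p2@ESC p3@ESC p4@(5,2) -> at (5,0): 0 [-], cum=1
Step 8: p0@ESC p1@ESC p2@ESC p3@ESC p4@ESC -> at (5,0): 0 [-], cum=1
Total visits = 1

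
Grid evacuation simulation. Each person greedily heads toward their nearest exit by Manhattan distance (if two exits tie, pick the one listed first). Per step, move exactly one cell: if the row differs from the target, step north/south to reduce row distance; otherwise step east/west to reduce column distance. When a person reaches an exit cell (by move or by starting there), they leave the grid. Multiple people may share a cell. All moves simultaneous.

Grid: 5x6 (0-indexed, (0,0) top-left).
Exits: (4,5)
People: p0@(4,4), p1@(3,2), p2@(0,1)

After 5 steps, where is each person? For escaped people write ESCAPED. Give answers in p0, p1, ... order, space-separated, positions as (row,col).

Step 1: p0:(4,4)->(4,5)->EXIT | p1:(3,2)->(4,2) | p2:(0,1)->(1,1)
Step 2: p0:escaped | p1:(4,2)->(4,3) | p2:(1,1)->(2,1)
Step 3: p0:escaped | p1:(4,3)->(4,4) | p2:(2,1)->(3,1)
Step 4: p0:escaped | p1:(4,4)->(4,5)->EXIT | p2:(3,1)->(4,1)
Step 5: p0:escaped | p1:escaped | p2:(4,1)->(4,2)

ESCAPED ESCAPED (4,2)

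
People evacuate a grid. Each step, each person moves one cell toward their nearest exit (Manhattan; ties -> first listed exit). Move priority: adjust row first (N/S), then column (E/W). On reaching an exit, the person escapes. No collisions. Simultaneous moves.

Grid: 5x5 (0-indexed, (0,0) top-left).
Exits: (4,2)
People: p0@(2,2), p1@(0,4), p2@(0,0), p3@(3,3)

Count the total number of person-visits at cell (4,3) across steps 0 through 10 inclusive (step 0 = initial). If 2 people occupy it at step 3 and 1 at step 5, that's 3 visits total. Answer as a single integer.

Answer: 2

Derivation:
Step 0: p0@(2,2) p1@(0,4) p2@(0,0) p3@(3,3) -> at (4,3): 0 [-], cum=0
Step 1: p0@(3,2) p1@(1,4) p2@(1,0) p3@(4,3) -> at (4,3): 1 [p3], cum=1
Step 2: p0@ESC p1@(2,4) p2@(2,0) p3@ESC -> at (4,3): 0 [-], cum=1
Step 3: p0@ESC p1@(3,4) p2@(3,0) p3@ESC -> at (4,3): 0 [-], cum=1
Step 4: p0@ESC p1@(4,4) p2@(4,0) p3@ESC -> at (4,3): 0 [-], cum=1
Step 5: p0@ESC p1@(4,3) p2@(4,1) p3@ESC -> at (4,3): 1 [p1], cum=2
Step 6: p0@ESC p1@ESC p2@ESC p3@ESC -> at (4,3): 0 [-], cum=2
Total visits = 2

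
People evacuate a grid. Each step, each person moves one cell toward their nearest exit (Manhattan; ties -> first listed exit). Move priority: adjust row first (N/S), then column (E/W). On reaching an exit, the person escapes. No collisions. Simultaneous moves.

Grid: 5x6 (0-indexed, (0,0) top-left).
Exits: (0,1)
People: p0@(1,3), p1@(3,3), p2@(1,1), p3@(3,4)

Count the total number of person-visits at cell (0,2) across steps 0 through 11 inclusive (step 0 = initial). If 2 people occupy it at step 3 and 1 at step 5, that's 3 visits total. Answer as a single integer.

Answer: 3

Derivation:
Step 0: p0@(1,3) p1@(3,3) p2@(1,1) p3@(3,4) -> at (0,2): 0 [-], cum=0
Step 1: p0@(0,3) p1@(2,3) p2@ESC p3@(2,4) -> at (0,2): 0 [-], cum=0
Step 2: p0@(0,2) p1@(1,3) p2@ESC p3@(1,4) -> at (0,2): 1 [p0], cum=1
Step 3: p0@ESC p1@(0,3) p2@ESC p3@(0,4) -> at (0,2): 0 [-], cum=1
Step 4: p0@ESC p1@(0,2) p2@ESC p3@(0,3) -> at (0,2): 1 [p1], cum=2
Step 5: p0@ESC p1@ESC p2@ESC p3@(0,2) -> at (0,2): 1 [p3], cum=3
Step 6: p0@ESC p1@ESC p2@ESC p3@ESC -> at (0,2): 0 [-], cum=3
Total visits = 3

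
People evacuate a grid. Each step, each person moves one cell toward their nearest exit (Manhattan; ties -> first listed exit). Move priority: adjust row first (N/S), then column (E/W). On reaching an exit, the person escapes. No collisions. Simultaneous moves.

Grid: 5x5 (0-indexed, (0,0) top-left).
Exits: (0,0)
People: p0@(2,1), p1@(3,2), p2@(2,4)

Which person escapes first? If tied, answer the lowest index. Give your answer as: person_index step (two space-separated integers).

Step 1: p0:(2,1)->(1,1) | p1:(3,2)->(2,2) | p2:(2,4)->(1,4)
Step 2: p0:(1,1)->(0,1) | p1:(2,2)->(1,2) | p2:(1,4)->(0,4)
Step 3: p0:(0,1)->(0,0)->EXIT | p1:(1,2)->(0,2) | p2:(0,4)->(0,3)
Step 4: p0:escaped | p1:(0,2)->(0,1) | p2:(0,3)->(0,2)
Step 5: p0:escaped | p1:(0,1)->(0,0)->EXIT | p2:(0,2)->(0,1)
Step 6: p0:escaped | p1:escaped | p2:(0,1)->(0,0)->EXIT
Exit steps: [3, 5, 6]
First to escape: p0 at step 3

Answer: 0 3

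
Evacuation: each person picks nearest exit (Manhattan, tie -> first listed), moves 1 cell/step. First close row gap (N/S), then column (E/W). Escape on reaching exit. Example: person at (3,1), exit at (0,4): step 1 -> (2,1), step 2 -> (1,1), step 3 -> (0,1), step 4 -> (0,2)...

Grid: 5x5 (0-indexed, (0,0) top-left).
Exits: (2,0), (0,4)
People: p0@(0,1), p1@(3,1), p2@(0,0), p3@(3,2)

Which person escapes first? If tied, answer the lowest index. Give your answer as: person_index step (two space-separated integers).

Step 1: p0:(0,1)->(1,1) | p1:(3,1)->(2,1) | p2:(0,0)->(1,0) | p3:(3,2)->(2,2)
Step 2: p0:(1,1)->(2,1) | p1:(2,1)->(2,0)->EXIT | p2:(1,0)->(2,0)->EXIT | p3:(2,2)->(2,1)
Step 3: p0:(2,1)->(2,0)->EXIT | p1:escaped | p2:escaped | p3:(2,1)->(2,0)->EXIT
Exit steps: [3, 2, 2, 3]
First to escape: p1 at step 2

Answer: 1 2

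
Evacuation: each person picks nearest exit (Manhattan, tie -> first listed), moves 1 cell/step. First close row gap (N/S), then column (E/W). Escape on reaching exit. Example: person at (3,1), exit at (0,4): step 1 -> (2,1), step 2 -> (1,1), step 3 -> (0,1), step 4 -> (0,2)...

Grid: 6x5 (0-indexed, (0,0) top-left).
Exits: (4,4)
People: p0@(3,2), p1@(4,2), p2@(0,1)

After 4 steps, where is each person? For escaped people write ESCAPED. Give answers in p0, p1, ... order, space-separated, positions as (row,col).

Step 1: p0:(3,2)->(4,2) | p1:(4,2)->(4,3) | p2:(0,1)->(1,1)
Step 2: p0:(4,2)->(4,3) | p1:(4,3)->(4,4)->EXIT | p2:(1,1)->(2,1)
Step 3: p0:(4,3)->(4,4)->EXIT | p1:escaped | p2:(2,1)->(3,1)
Step 4: p0:escaped | p1:escaped | p2:(3,1)->(4,1)

ESCAPED ESCAPED (4,1)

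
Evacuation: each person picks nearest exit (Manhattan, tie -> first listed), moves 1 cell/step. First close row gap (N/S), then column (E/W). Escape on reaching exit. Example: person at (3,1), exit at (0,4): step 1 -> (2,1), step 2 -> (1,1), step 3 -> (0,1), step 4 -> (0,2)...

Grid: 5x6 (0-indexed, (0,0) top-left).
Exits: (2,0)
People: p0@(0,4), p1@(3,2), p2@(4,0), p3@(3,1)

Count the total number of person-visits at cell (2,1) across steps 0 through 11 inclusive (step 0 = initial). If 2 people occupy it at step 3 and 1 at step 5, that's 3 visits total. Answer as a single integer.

Step 0: p0@(0,4) p1@(3,2) p2@(4,0) p3@(3,1) -> at (2,1): 0 [-], cum=0
Step 1: p0@(1,4) p1@(2,2) p2@(3,0) p3@(2,1) -> at (2,1): 1 [p3], cum=1
Step 2: p0@(2,4) p1@(2,1) p2@ESC p3@ESC -> at (2,1): 1 [p1], cum=2
Step 3: p0@(2,3) p1@ESC p2@ESC p3@ESC -> at (2,1): 0 [-], cum=2
Step 4: p0@(2,2) p1@ESC p2@ESC p3@ESC -> at (2,1): 0 [-], cum=2
Step 5: p0@(2,1) p1@ESC p2@ESC p3@ESC -> at (2,1): 1 [p0], cum=3
Step 6: p0@ESC p1@ESC p2@ESC p3@ESC -> at (2,1): 0 [-], cum=3
Total visits = 3

Answer: 3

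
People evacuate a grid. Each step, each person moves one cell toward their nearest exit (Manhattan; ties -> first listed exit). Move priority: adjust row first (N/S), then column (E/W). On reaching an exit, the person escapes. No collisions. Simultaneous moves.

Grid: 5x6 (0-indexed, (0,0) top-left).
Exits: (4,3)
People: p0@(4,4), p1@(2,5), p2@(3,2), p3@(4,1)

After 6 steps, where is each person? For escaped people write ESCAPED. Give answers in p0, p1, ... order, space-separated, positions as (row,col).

Step 1: p0:(4,4)->(4,3)->EXIT | p1:(2,5)->(3,5) | p2:(3,2)->(4,2) | p3:(4,1)->(4,2)
Step 2: p0:escaped | p1:(3,5)->(4,5) | p2:(4,2)->(4,3)->EXIT | p3:(4,2)->(4,3)->EXIT
Step 3: p0:escaped | p1:(4,5)->(4,4) | p2:escaped | p3:escaped
Step 4: p0:escaped | p1:(4,4)->(4,3)->EXIT | p2:escaped | p3:escaped

ESCAPED ESCAPED ESCAPED ESCAPED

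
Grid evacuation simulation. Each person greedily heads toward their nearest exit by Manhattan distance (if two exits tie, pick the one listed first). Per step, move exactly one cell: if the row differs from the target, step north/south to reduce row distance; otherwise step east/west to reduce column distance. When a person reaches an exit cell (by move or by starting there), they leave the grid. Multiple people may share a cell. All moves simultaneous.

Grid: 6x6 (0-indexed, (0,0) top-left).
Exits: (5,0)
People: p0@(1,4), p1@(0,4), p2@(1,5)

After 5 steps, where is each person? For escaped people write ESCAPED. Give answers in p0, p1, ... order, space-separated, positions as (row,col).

Step 1: p0:(1,4)->(2,4) | p1:(0,4)->(1,4) | p2:(1,5)->(2,5)
Step 2: p0:(2,4)->(3,4) | p1:(1,4)->(2,4) | p2:(2,5)->(3,5)
Step 3: p0:(3,4)->(4,4) | p1:(2,4)->(3,4) | p2:(3,5)->(4,5)
Step 4: p0:(4,4)->(5,4) | p1:(3,4)->(4,4) | p2:(4,5)->(5,5)
Step 5: p0:(5,4)->(5,3) | p1:(4,4)->(5,4) | p2:(5,5)->(5,4)

(5,3) (5,4) (5,4)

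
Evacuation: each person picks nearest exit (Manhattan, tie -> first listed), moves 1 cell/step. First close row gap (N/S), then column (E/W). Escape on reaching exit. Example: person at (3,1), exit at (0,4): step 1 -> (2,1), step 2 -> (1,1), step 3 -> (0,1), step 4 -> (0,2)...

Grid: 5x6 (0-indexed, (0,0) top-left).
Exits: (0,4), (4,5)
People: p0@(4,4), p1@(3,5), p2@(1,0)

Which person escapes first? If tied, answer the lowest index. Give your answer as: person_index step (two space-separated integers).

Step 1: p0:(4,4)->(4,5)->EXIT | p1:(3,5)->(4,5)->EXIT | p2:(1,0)->(0,0)
Step 2: p0:escaped | p1:escaped | p2:(0,0)->(0,1)
Step 3: p0:escaped | p1:escaped | p2:(0,1)->(0,2)
Step 4: p0:escaped | p1:escaped | p2:(0,2)->(0,3)
Step 5: p0:escaped | p1:escaped | p2:(0,3)->(0,4)->EXIT
Exit steps: [1, 1, 5]
First to escape: p0 at step 1

Answer: 0 1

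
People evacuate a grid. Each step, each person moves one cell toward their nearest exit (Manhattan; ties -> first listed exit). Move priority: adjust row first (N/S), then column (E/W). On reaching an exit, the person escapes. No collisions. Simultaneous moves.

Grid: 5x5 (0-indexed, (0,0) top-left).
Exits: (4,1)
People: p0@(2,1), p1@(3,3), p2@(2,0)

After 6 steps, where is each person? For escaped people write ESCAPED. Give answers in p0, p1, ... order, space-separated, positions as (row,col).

Step 1: p0:(2,1)->(3,1) | p1:(3,3)->(4,3) | p2:(2,0)->(3,0)
Step 2: p0:(3,1)->(4,1)->EXIT | p1:(4,3)->(4,2) | p2:(3,0)->(4,0)
Step 3: p0:escaped | p1:(4,2)->(4,1)->EXIT | p2:(4,0)->(4,1)->EXIT

ESCAPED ESCAPED ESCAPED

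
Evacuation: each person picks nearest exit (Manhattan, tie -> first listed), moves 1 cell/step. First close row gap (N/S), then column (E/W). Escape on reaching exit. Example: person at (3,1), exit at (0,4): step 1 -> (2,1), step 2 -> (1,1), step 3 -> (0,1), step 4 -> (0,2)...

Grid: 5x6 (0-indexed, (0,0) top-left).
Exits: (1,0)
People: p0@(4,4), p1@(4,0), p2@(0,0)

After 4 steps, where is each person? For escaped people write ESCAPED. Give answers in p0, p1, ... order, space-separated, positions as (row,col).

Step 1: p0:(4,4)->(3,4) | p1:(4,0)->(3,0) | p2:(0,0)->(1,0)->EXIT
Step 2: p0:(3,4)->(2,4) | p1:(3,0)->(2,0) | p2:escaped
Step 3: p0:(2,4)->(1,4) | p1:(2,0)->(1,0)->EXIT | p2:escaped
Step 4: p0:(1,4)->(1,3) | p1:escaped | p2:escaped

(1,3) ESCAPED ESCAPED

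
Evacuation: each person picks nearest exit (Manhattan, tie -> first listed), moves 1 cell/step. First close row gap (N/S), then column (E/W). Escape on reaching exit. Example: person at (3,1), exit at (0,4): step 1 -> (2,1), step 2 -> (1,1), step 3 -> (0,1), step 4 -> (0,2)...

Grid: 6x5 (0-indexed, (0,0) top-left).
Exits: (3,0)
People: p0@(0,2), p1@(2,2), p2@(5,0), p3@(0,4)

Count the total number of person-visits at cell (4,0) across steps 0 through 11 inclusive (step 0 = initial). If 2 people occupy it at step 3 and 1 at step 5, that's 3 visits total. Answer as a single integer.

Answer: 1

Derivation:
Step 0: p0@(0,2) p1@(2,2) p2@(5,0) p3@(0,4) -> at (4,0): 0 [-], cum=0
Step 1: p0@(1,2) p1@(3,2) p2@(4,0) p3@(1,4) -> at (4,0): 1 [p2], cum=1
Step 2: p0@(2,2) p1@(3,1) p2@ESC p3@(2,4) -> at (4,0): 0 [-], cum=1
Step 3: p0@(3,2) p1@ESC p2@ESC p3@(3,4) -> at (4,0): 0 [-], cum=1
Step 4: p0@(3,1) p1@ESC p2@ESC p3@(3,3) -> at (4,0): 0 [-], cum=1
Step 5: p0@ESC p1@ESC p2@ESC p3@(3,2) -> at (4,0): 0 [-], cum=1
Step 6: p0@ESC p1@ESC p2@ESC p3@(3,1) -> at (4,0): 0 [-], cum=1
Step 7: p0@ESC p1@ESC p2@ESC p3@ESC -> at (4,0): 0 [-], cum=1
Total visits = 1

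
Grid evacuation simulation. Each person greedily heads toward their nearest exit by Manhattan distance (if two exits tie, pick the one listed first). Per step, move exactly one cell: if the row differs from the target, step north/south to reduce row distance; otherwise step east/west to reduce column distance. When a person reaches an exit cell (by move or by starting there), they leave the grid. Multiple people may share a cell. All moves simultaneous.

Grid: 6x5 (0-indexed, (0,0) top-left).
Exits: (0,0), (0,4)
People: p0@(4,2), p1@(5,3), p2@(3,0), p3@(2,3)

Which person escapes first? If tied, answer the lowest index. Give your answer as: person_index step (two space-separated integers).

Answer: 2 3

Derivation:
Step 1: p0:(4,2)->(3,2) | p1:(5,3)->(4,3) | p2:(3,0)->(2,0) | p3:(2,3)->(1,3)
Step 2: p0:(3,2)->(2,2) | p1:(4,3)->(3,3) | p2:(2,0)->(1,0) | p3:(1,3)->(0,3)
Step 3: p0:(2,2)->(1,2) | p1:(3,3)->(2,3) | p2:(1,0)->(0,0)->EXIT | p3:(0,3)->(0,4)->EXIT
Step 4: p0:(1,2)->(0,2) | p1:(2,3)->(1,3) | p2:escaped | p3:escaped
Step 5: p0:(0,2)->(0,1) | p1:(1,3)->(0,3) | p2:escaped | p3:escaped
Step 6: p0:(0,1)->(0,0)->EXIT | p1:(0,3)->(0,4)->EXIT | p2:escaped | p3:escaped
Exit steps: [6, 6, 3, 3]
First to escape: p2 at step 3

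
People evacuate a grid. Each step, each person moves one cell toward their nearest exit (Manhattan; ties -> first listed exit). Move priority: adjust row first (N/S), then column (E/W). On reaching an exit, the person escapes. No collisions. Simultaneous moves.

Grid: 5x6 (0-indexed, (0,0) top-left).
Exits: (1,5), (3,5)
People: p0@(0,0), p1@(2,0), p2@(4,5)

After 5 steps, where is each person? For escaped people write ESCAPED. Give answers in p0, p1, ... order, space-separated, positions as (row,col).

Step 1: p0:(0,0)->(1,0) | p1:(2,0)->(1,0) | p2:(4,5)->(3,5)->EXIT
Step 2: p0:(1,0)->(1,1) | p1:(1,0)->(1,1) | p2:escaped
Step 3: p0:(1,1)->(1,2) | p1:(1,1)->(1,2) | p2:escaped
Step 4: p0:(1,2)->(1,3) | p1:(1,2)->(1,3) | p2:escaped
Step 5: p0:(1,3)->(1,4) | p1:(1,3)->(1,4) | p2:escaped

(1,4) (1,4) ESCAPED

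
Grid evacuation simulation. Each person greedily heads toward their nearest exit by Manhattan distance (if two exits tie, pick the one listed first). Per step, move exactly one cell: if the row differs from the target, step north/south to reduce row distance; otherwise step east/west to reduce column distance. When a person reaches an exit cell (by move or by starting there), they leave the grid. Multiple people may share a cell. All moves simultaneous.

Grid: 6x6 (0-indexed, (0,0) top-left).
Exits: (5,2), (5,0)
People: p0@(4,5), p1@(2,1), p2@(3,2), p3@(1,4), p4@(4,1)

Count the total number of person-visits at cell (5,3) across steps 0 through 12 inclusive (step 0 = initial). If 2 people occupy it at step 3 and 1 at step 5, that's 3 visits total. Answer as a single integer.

Step 0: p0@(4,5) p1@(2,1) p2@(3,2) p3@(1,4) p4@(4,1) -> at (5,3): 0 [-], cum=0
Step 1: p0@(5,5) p1@(3,1) p2@(4,2) p3@(2,4) p4@(5,1) -> at (5,3): 0 [-], cum=0
Step 2: p0@(5,4) p1@(4,1) p2@ESC p3@(3,4) p4@ESC -> at (5,3): 0 [-], cum=0
Step 3: p0@(5,3) p1@(5,1) p2@ESC p3@(4,4) p4@ESC -> at (5,3): 1 [p0], cum=1
Step 4: p0@ESC p1@ESC p2@ESC p3@(5,4) p4@ESC -> at (5,3): 0 [-], cum=1
Step 5: p0@ESC p1@ESC p2@ESC p3@(5,3) p4@ESC -> at (5,3): 1 [p3], cum=2
Step 6: p0@ESC p1@ESC p2@ESC p3@ESC p4@ESC -> at (5,3): 0 [-], cum=2
Total visits = 2

Answer: 2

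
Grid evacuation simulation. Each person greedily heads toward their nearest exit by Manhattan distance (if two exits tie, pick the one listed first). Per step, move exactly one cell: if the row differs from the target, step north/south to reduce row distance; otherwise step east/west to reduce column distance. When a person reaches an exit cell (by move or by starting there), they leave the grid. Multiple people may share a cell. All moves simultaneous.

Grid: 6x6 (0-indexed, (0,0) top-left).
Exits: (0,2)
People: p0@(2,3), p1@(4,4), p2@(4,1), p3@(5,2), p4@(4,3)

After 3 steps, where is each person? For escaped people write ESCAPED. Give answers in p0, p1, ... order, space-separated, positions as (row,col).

Step 1: p0:(2,3)->(1,3) | p1:(4,4)->(3,4) | p2:(4,1)->(3,1) | p3:(5,2)->(4,2) | p4:(4,3)->(3,3)
Step 2: p0:(1,3)->(0,3) | p1:(3,4)->(2,4) | p2:(3,1)->(2,1) | p3:(4,2)->(3,2) | p4:(3,3)->(2,3)
Step 3: p0:(0,3)->(0,2)->EXIT | p1:(2,4)->(1,4) | p2:(2,1)->(1,1) | p3:(3,2)->(2,2) | p4:(2,3)->(1,3)

ESCAPED (1,4) (1,1) (2,2) (1,3)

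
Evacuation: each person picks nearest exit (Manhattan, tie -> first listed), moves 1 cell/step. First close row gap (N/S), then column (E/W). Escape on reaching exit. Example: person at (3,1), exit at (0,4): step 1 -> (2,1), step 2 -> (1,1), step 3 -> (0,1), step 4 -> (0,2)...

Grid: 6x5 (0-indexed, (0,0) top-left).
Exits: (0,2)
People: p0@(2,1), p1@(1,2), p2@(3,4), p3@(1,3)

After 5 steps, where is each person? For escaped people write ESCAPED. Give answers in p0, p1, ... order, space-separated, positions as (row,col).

Step 1: p0:(2,1)->(1,1) | p1:(1,2)->(0,2)->EXIT | p2:(3,4)->(2,4) | p3:(1,3)->(0,3)
Step 2: p0:(1,1)->(0,1) | p1:escaped | p2:(2,4)->(1,4) | p3:(0,3)->(0,2)->EXIT
Step 3: p0:(0,1)->(0,2)->EXIT | p1:escaped | p2:(1,4)->(0,4) | p3:escaped
Step 4: p0:escaped | p1:escaped | p2:(0,4)->(0,3) | p3:escaped
Step 5: p0:escaped | p1:escaped | p2:(0,3)->(0,2)->EXIT | p3:escaped

ESCAPED ESCAPED ESCAPED ESCAPED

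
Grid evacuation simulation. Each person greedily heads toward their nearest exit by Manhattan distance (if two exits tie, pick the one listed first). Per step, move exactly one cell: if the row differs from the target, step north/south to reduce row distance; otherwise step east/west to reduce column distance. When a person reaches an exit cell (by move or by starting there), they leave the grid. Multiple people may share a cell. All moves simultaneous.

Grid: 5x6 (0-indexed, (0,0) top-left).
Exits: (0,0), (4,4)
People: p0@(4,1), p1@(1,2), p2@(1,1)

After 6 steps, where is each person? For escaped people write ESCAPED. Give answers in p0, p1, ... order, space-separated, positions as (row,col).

Step 1: p0:(4,1)->(4,2) | p1:(1,2)->(0,2) | p2:(1,1)->(0,1)
Step 2: p0:(4,2)->(4,3) | p1:(0,2)->(0,1) | p2:(0,1)->(0,0)->EXIT
Step 3: p0:(4,3)->(4,4)->EXIT | p1:(0,1)->(0,0)->EXIT | p2:escaped

ESCAPED ESCAPED ESCAPED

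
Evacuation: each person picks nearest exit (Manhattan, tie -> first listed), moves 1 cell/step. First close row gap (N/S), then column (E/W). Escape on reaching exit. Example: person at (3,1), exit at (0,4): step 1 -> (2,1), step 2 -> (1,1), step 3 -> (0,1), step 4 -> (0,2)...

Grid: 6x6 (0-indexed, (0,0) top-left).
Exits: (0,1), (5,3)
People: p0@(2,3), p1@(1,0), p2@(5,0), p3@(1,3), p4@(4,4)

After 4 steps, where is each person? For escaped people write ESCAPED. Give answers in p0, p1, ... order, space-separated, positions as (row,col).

Step 1: p0:(2,3)->(3,3) | p1:(1,0)->(0,0) | p2:(5,0)->(5,1) | p3:(1,3)->(0,3) | p4:(4,4)->(5,4)
Step 2: p0:(3,3)->(4,3) | p1:(0,0)->(0,1)->EXIT | p2:(5,1)->(5,2) | p3:(0,3)->(0,2) | p4:(5,4)->(5,3)->EXIT
Step 3: p0:(4,3)->(5,3)->EXIT | p1:escaped | p2:(5,2)->(5,3)->EXIT | p3:(0,2)->(0,1)->EXIT | p4:escaped

ESCAPED ESCAPED ESCAPED ESCAPED ESCAPED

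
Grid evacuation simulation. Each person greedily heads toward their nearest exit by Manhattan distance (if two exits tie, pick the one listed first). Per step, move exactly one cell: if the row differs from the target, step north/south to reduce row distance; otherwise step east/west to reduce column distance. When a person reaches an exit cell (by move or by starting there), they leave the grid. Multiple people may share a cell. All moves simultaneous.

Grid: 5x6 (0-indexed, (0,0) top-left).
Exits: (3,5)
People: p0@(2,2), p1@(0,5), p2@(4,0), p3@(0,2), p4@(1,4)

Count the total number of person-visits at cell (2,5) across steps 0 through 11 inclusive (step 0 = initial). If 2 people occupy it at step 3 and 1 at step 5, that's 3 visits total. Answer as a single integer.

Step 0: p0@(2,2) p1@(0,5) p2@(4,0) p3@(0,2) p4@(1,4) -> at (2,5): 0 [-], cum=0
Step 1: p0@(3,2) p1@(1,5) p2@(3,0) p3@(1,2) p4@(2,4) -> at (2,5): 0 [-], cum=0
Step 2: p0@(3,3) p1@(2,5) p2@(3,1) p3@(2,2) p4@(3,4) -> at (2,5): 1 [p1], cum=1
Step 3: p0@(3,4) p1@ESC p2@(3,2) p3@(3,2) p4@ESC -> at (2,5): 0 [-], cum=1
Step 4: p0@ESC p1@ESC p2@(3,3) p3@(3,3) p4@ESC -> at (2,5): 0 [-], cum=1
Step 5: p0@ESC p1@ESC p2@(3,4) p3@(3,4) p4@ESC -> at (2,5): 0 [-], cum=1
Step 6: p0@ESC p1@ESC p2@ESC p3@ESC p4@ESC -> at (2,5): 0 [-], cum=1
Total visits = 1

Answer: 1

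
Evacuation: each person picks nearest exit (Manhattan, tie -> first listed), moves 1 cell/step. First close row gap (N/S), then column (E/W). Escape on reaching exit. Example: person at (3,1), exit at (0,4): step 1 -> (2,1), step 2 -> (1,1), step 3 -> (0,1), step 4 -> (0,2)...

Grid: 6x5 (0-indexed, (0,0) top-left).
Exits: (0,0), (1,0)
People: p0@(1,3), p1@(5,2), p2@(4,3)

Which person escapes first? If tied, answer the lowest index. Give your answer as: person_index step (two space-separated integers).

Answer: 0 3

Derivation:
Step 1: p0:(1,3)->(1,2) | p1:(5,2)->(4,2) | p2:(4,3)->(3,3)
Step 2: p0:(1,2)->(1,1) | p1:(4,2)->(3,2) | p2:(3,3)->(2,3)
Step 3: p0:(1,1)->(1,0)->EXIT | p1:(3,2)->(2,2) | p2:(2,3)->(1,3)
Step 4: p0:escaped | p1:(2,2)->(1,2) | p2:(1,3)->(1,2)
Step 5: p0:escaped | p1:(1,2)->(1,1) | p2:(1,2)->(1,1)
Step 6: p0:escaped | p1:(1,1)->(1,0)->EXIT | p2:(1,1)->(1,0)->EXIT
Exit steps: [3, 6, 6]
First to escape: p0 at step 3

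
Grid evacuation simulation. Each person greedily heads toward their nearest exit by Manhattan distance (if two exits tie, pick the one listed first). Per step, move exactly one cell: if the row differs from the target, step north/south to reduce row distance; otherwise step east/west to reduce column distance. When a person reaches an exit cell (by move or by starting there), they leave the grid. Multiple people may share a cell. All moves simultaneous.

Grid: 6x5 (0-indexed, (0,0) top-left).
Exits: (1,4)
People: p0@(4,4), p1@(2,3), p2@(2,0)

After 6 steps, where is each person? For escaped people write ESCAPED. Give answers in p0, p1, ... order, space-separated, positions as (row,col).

Step 1: p0:(4,4)->(3,4) | p1:(2,3)->(1,3) | p2:(2,0)->(1,0)
Step 2: p0:(3,4)->(2,4) | p1:(1,3)->(1,4)->EXIT | p2:(1,0)->(1,1)
Step 3: p0:(2,4)->(1,4)->EXIT | p1:escaped | p2:(1,1)->(1,2)
Step 4: p0:escaped | p1:escaped | p2:(1,2)->(1,3)
Step 5: p0:escaped | p1:escaped | p2:(1,3)->(1,4)->EXIT

ESCAPED ESCAPED ESCAPED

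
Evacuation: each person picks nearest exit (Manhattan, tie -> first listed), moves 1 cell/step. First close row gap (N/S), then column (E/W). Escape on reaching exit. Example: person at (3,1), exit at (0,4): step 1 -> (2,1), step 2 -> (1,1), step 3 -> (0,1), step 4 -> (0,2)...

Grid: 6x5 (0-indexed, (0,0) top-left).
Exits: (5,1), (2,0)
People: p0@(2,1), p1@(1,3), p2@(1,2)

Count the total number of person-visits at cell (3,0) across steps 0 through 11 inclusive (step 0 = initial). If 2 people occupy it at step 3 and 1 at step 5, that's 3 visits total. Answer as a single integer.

Step 0: p0@(2,1) p1@(1,3) p2@(1,2) -> at (3,0): 0 [-], cum=0
Step 1: p0@ESC p1@(2,3) p2@(2,2) -> at (3,0): 0 [-], cum=0
Step 2: p0@ESC p1@(2,2) p2@(2,1) -> at (3,0): 0 [-], cum=0
Step 3: p0@ESC p1@(2,1) p2@ESC -> at (3,0): 0 [-], cum=0
Step 4: p0@ESC p1@ESC p2@ESC -> at (3,0): 0 [-], cum=0
Total visits = 0

Answer: 0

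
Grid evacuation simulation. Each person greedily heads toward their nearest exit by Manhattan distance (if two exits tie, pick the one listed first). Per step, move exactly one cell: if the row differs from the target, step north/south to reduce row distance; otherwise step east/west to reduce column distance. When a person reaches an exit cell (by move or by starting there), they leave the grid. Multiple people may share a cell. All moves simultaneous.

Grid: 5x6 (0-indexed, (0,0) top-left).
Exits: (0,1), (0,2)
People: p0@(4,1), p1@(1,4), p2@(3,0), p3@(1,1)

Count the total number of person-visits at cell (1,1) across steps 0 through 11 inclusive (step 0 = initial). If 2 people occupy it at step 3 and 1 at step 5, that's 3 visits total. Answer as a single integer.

Answer: 2

Derivation:
Step 0: p0@(4,1) p1@(1,4) p2@(3,0) p3@(1,1) -> at (1,1): 1 [p3], cum=1
Step 1: p0@(3,1) p1@(0,4) p2@(2,0) p3@ESC -> at (1,1): 0 [-], cum=1
Step 2: p0@(2,1) p1@(0,3) p2@(1,0) p3@ESC -> at (1,1): 0 [-], cum=1
Step 3: p0@(1,1) p1@ESC p2@(0,0) p3@ESC -> at (1,1): 1 [p0], cum=2
Step 4: p0@ESC p1@ESC p2@ESC p3@ESC -> at (1,1): 0 [-], cum=2
Total visits = 2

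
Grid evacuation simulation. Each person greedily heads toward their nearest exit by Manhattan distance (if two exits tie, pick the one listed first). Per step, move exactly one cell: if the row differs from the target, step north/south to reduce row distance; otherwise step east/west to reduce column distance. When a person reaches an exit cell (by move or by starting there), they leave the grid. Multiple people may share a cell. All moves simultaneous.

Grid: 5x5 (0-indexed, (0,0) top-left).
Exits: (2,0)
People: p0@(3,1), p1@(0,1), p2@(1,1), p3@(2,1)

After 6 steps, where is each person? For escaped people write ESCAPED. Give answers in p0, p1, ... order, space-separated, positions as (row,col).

Step 1: p0:(3,1)->(2,1) | p1:(0,1)->(1,1) | p2:(1,1)->(2,1) | p3:(2,1)->(2,0)->EXIT
Step 2: p0:(2,1)->(2,0)->EXIT | p1:(1,1)->(2,1) | p2:(2,1)->(2,0)->EXIT | p3:escaped
Step 3: p0:escaped | p1:(2,1)->(2,0)->EXIT | p2:escaped | p3:escaped

ESCAPED ESCAPED ESCAPED ESCAPED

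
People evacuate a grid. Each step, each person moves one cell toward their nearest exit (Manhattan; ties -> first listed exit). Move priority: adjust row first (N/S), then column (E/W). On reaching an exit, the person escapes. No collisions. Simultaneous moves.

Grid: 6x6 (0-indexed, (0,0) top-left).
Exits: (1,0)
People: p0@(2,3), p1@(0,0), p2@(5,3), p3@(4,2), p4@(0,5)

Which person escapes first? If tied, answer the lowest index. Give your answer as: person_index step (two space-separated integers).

Step 1: p0:(2,3)->(1,3) | p1:(0,0)->(1,0)->EXIT | p2:(5,3)->(4,3) | p3:(4,2)->(3,2) | p4:(0,5)->(1,5)
Step 2: p0:(1,3)->(1,2) | p1:escaped | p2:(4,3)->(3,3) | p3:(3,2)->(2,2) | p4:(1,5)->(1,4)
Step 3: p0:(1,2)->(1,1) | p1:escaped | p2:(3,3)->(2,3) | p3:(2,2)->(1,2) | p4:(1,4)->(1,3)
Step 4: p0:(1,1)->(1,0)->EXIT | p1:escaped | p2:(2,3)->(1,3) | p3:(1,2)->(1,1) | p4:(1,3)->(1,2)
Step 5: p0:escaped | p1:escaped | p2:(1,3)->(1,2) | p3:(1,1)->(1,0)->EXIT | p4:(1,2)->(1,1)
Step 6: p0:escaped | p1:escaped | p2:(1,2)->(1,1) | p3:escaped | p4:(1,1)->(1,0)->EXIT
Step 7: p0:escaped | p1:escaped | p2:(1,1)->(1,0)->EXIT | p3:escaped | p4:escaped
Exit steps: [4, 1, 7, 5, 6]
First to escape: p1 at step 1

Answer: 1 1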